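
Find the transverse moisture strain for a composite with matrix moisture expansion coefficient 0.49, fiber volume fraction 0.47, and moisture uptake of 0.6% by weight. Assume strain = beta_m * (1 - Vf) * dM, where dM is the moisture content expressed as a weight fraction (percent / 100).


dM = 0.6/100 = 0.006
strain = beta_m * (1-Vf) * dM = 0.49 * 0.53 * 0.006 = 0.0015582

0.0015582


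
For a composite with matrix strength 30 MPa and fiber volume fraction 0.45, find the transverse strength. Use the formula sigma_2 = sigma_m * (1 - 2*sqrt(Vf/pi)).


factor = 1 - 2*sqrt(0.45/pi) = 0.2431
sigma_2 = 30 * 0.2431 = 7.29 MPa

7.29 MPa


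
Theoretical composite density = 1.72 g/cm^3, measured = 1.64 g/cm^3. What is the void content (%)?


Void% = (rho_theo - rho_actual)/rho_theo * 100 = (1.72 - 1.64)/1.72 * 100 = 4.65%

4.65%


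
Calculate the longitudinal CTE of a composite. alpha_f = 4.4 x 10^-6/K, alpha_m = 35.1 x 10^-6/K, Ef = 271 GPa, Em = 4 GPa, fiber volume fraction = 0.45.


E1 = Ef*Vf + Em*(1-Vf) = 124.15
alpha_1 = (alpha_f*Ef*Vf + alpha_m*Em*(1-Vf))/E1 = 4.94 x 10^-6/K

4.94 x 10^-6/K


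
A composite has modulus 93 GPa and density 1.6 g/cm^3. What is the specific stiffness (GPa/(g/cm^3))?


Specific stiffness = E/rho = 93/1.6 = 58.1 GPa/(g/cm^3)

58.1 GPa/(g/cm^3)


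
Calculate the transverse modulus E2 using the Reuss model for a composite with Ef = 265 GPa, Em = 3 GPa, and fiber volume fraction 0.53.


1/E2 = Vf/Ef + (1-Vf)/Em = 0.53/265 + 0.47/3
E2 = 6.3 GPa

6.3 GPa


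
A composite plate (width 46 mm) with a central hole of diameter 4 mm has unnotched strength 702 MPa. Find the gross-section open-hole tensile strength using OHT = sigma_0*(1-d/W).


OHT = sigma_0*(1-d/W) = 702*(1-4/46) = 641.0 MPa

641.0 MPa


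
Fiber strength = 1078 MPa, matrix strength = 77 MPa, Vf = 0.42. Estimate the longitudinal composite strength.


sigma_1 = sigma_f*Vf + sigma_m*(1-Vf) = 1078*0.42 + 77*0.58 = 497.4 MPa

497.4 MPa


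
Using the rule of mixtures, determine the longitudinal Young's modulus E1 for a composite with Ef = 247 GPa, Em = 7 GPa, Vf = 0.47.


E1 = Ef*Vf + Em*(1-Vf) = 247*0.47 + 7*0.53 = 119.8 GPa

119.8 GPa


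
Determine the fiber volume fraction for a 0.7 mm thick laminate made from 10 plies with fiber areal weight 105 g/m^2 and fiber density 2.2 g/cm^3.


Vf = n * FAW / (rho_f * h * 1000) = 10 * 105 / (2.2 * 0.7 * 1000) = 0.6818

0.6818


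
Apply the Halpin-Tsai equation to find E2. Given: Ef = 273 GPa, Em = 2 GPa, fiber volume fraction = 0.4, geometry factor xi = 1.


eta = (Ef/Em - 1)/(Ef/Em + xi) = (136.5 - 1)/(136.5 + 1) = 0.9855
E2 = Em*(1+xi*eta*Vf)/(1-eta*Vf) = 4.6 GPa

4.6 GPa


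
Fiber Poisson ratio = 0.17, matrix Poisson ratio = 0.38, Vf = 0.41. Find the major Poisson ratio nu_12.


nu_12 = nu_f*Vf + nu_m*(1-Vf) = 0.17*0.41 + 0.38*0.59 = 0.2939

0.2939


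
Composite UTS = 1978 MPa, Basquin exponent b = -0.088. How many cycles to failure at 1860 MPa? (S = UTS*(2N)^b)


N = 0.5 * (S/UTS)^(1/b) = 0.5 * (1860/1978)^(1/-0.088) = 1.0058 cycles

1.0058 cycles


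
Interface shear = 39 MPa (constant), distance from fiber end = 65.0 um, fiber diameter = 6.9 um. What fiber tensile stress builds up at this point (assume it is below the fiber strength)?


Force balance: sigma_f * (pi*d^2/4) = tau * (pi*d) * x  ->  sigma_f = 4 * tau * x / d
sigma_f = 4 * 39 * 65.0 / 6.9 = 1469.6 MPa

1469.6 MPa


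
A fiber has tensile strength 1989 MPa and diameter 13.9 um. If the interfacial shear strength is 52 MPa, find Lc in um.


Lc = sigma_f * d / (2 * tau_i) = 1989 * 13.9 / (2 * 52) = 265.8 um

265.8 um


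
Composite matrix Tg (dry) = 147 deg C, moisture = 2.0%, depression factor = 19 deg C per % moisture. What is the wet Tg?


Tg_wet = Tg_dry - k*moisture = 147 - 19*2.0 = 109.0 deg C

109.0 deg C


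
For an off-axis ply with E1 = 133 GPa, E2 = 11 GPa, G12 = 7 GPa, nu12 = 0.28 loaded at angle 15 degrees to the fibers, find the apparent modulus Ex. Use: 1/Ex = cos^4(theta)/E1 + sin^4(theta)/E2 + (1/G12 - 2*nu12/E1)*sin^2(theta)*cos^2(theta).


cos^4(15) = 0.870513, sin^4(15) = 0.004487, sin^2(15)*cos^2(15) = 0.0625
1/G12 - 2*nu12/E1 = 1/7 - 2*0.28/133 = 0.138647 GPa^-1
1/Ex = 0.870513/133 + 0.004487/11 + 0.138647*0.0625 = 0.0156186 GPa^-1
Ex = 64.03 GPa

64.03 GPa


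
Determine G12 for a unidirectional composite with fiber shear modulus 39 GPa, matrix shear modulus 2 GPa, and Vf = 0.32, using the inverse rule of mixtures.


1/G12 = Vf/Gf + (1-Vf)/Gm = 0.32/39 + 0.68/2
G12 = 2.87 GPa

2.87 GPa


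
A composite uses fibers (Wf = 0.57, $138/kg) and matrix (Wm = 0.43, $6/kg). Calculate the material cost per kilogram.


Cost = cost_f*Wf + cost_m*Wm = 138*0.57 + 6*0.43 = $81.24/kg

$81.24/kg


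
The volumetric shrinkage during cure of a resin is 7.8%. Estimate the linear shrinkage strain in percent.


Linear shrinkage ≈ vol_shrink/3 = 7.8/3 = 2.6%

2.6%


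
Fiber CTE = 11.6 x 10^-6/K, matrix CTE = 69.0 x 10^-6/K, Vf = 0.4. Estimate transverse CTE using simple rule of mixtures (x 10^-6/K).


alpha_2 = alpha_f*Vf + alpha_m*(1-Vf) = 11.6*0.4 + 69.0*0.6 = 46.0 x 10^-6/K

46.0 x 10^-6/K


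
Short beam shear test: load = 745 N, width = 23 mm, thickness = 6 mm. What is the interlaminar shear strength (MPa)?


ILSS = 3F/(4bh) = 3*745/(4*23*6) = 4.05 MPa

4.05 MPa


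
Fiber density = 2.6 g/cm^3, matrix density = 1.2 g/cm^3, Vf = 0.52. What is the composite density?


rho_c = rho_f*Vf + rho_m*(1-Vf) = 2.6*0.52 + 1.2*0.48 = 1.928 g/cm^3

1.928 g/cm^3


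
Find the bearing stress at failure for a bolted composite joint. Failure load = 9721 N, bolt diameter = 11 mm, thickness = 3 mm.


sigma_br = F/(d*h) = 9721/(11*3) = 294.6 MPa

294.6 MPa


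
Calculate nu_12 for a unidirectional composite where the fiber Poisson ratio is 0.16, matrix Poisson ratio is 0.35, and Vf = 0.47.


nu_12 = nu_f*Vf + nu_m*(1-Vf) = 0.16*0.47 + 0.35*0.53 = 0.2607

0.2607


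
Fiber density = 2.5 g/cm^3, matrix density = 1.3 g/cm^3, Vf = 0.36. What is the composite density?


rho_c = rho_f*Vf + rho_m*(1-Vf) = 2.5*0.36 + 1.3*0.64 = 1.732 g/cm^3

1.732 g/cm^3


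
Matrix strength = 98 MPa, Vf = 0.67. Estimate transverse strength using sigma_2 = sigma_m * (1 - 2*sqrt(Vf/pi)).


factor = 1 - 2*sqrt(0.67/pi) = 0.0764
sigma_2 = 98 * 0.0764 = 7.49 MPa

7.49 MPa


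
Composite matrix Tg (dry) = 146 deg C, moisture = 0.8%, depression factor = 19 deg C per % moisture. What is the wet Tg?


Tg_wet = Tg_dry - k*moisture = 146 - 19*0.8 = 130.8 deg C

130.8 deg C


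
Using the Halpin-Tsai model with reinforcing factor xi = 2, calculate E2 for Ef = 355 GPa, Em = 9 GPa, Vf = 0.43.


eta = (Ef/Em - 1)/(Ef/Em + xi) = (39.4444 - 1)/(39.4444 + 2) = 0.9276
E2 = Em*(1+xi*eta*Vf)/(1-eta*Vf) = 26.92 GPa

26.92 GPa


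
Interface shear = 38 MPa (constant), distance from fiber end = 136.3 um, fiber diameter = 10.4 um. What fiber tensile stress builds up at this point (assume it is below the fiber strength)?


Force balance: sigma_f * (pi*d^2/4) = tau * (pi*d) * x  ->  sigma_f = 4 * tau * x / d
sigma_f = 4 * 38 * 136.3 / 10.4 = 1992.1 MPa

1992.1 MPa


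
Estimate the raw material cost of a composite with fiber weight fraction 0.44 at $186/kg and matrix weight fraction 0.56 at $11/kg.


Cost = cost_f*Wf + cost_m*Wm = 186*0.44 + 11*0.56 = $88.0/kg

$88.0/kg


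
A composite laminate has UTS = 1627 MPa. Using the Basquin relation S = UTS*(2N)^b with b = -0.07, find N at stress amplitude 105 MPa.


N = 0.5 * (S/UTS)^(1/b) = 0.5 * (105/1627)^(1/-0.07) = 5.0327e+16 cycles

5.0327e+16 cycles


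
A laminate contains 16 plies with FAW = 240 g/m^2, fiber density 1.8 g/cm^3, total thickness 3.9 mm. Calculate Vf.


Vf = n * FAW / (rho_f * h * 1000) = 16 * 240 / (1.8 * 3.9 * 1000) = 0.547

0.547


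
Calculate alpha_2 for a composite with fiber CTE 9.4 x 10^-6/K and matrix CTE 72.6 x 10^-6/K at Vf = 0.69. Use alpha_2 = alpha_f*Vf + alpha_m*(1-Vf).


alpha_2 = alpha_f*Vf + alpha_m*(1-Vf) = 9.4*0.69 + 72.6*0.31 = 29.0 x 10^-6/K

29.0 x 10^-6/K


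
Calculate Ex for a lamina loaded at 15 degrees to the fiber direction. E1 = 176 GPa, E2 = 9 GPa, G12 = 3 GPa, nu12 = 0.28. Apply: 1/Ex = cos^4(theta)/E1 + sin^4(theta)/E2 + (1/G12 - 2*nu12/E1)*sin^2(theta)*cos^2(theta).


cos^4(15) = 0.870513, sin^4(15) = 0.004487, sin^2(15)*cos^2(15) = 0.0625
1/G12 - 2*nu12/E1 = 1/3 - 2*0.28/176 = 0.330152 GPa^-1
1/Ex = 0.870513/176 + 0.004487/9 + 0.330152*0.0625 = 0.0260792 GPa^-1
Ex = 38.34 GPa

38.34 GPa


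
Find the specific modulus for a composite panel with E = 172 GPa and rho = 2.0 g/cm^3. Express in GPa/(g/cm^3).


Specific stiffness = E/rho = 172/2.0 = 86.0 GPa/(g/cm^3)

86.0 GPa/(g/cm^3)


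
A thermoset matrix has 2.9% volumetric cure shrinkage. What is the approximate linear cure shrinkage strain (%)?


Linear shrinkage ≈ vol_shrink/3 = 2.9/3 = 0.967%

0.967%


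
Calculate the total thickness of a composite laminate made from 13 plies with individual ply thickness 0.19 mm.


h = n * t_ply = 13 * 0.19 = 2.47 mm

2.47 mm


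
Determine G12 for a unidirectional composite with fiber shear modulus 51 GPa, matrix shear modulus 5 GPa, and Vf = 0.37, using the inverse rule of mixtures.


1/G12 = Vf/Gf + (1-Vf)/Gm = 0.37/51 + 0.63/5
G12 = 7.5 GPa

7.5 GPa


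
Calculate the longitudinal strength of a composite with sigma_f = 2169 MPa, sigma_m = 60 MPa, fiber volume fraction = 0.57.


sigma_1 = sigma_f*Vf + sigma_m*(1-Vf) = 2169*0.57 + 60*0.43 = 1262.1 MPa

1262.1 MPa


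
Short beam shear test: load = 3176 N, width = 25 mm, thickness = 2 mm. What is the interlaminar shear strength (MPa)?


ILSS = 3F/(4bh) = 3*3176/(4*25*2) = 47.64 MPa

47.64 MPa


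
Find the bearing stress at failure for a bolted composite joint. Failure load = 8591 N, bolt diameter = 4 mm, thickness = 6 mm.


sigma_br = F/(d*h) = 8591/(4*6) = 358.0 MPa

358.0 MPa


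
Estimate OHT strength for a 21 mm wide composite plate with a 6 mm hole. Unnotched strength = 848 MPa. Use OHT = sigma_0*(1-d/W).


OHT = sigma_0*(1-d/W) = 848*(1-6/21) = 605.7 MPa

605.7 MPa


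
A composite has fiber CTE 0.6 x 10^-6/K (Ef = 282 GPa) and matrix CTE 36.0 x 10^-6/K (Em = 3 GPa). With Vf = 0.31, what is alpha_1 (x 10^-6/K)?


E1 = Ef*Vf + Em*(1-Vf) = 89.49
alpha_1 = (alpha_f*Ef*Vf + alpha_m*Em*(1-Vf))/E1 = 1.42 x 10^-6/K

1.42 x 10^-6/K


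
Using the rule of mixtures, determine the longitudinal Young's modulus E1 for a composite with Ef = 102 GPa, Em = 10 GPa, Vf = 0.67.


E1 = Ef*Vf + Em*(1-Vf) = 102*0.67 + 10*0.33 = 71.64 GPa

71.64 GPa


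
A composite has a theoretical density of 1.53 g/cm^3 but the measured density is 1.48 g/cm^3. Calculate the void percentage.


Void% = (rho_theo - rho_actual)/rho_theo * 100 = (1.53 - 1.48)/1.53 * 100 = 3.27%

3.27%


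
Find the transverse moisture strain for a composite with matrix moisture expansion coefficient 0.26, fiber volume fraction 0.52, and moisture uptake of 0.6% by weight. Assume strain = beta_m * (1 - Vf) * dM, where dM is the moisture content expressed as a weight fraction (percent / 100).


dM = 0.6/100 = 0.006
strain = beta_m * (1-Vf) * dM = 0.26 * 0.48 * 0.006 = 0.0007488

0.0007488


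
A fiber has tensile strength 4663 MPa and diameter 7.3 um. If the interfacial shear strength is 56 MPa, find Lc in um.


Lc = sigma_f * d / (2 * tau_i) = 4663 * 7.3 / (2 * 56) = 303.9 um

303.9 um


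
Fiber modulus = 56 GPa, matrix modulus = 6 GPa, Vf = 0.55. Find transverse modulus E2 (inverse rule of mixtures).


1/E2 = Vf/Ef + (1-Vf)/Em = 0.55/56 + 0.45/6
E2 = 11.79 GPa

11.79 GPa


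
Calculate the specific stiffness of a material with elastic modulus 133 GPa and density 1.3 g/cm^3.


Specific stiffness = E/rho = 133/1.3 = 102.3 GPa/(g/cm^3)

102.3 GPa/(g/cm^3)


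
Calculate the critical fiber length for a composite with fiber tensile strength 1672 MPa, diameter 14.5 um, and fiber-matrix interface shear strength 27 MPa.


Lc = sigma_f * d / (2 * tau_i) = 1672 * 14.5 / (2 * 27) = 449.0 um

449.0 um


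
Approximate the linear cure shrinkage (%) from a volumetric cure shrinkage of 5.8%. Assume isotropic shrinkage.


Linear shrinkage ≈ vol_shrink/3 = 5.8/3 = 1.933%

1.933%


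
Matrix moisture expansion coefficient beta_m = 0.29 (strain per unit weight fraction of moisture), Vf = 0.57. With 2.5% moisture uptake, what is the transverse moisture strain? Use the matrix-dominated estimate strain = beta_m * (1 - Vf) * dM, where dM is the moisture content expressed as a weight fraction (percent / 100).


dM = 2.5/100 = 0.025
strain = beta_m * (1-Vf) * dM = 0.29 * 0.43 * 0.025 = 0.0031175

0.0031175


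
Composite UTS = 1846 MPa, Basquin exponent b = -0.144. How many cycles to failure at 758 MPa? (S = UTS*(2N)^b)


N = 0.5 * (S/UTS)^(1/b) = 0.5 * (758/1846)^(1/-0.144) = 241.7863 cycles

241.7863 cycles


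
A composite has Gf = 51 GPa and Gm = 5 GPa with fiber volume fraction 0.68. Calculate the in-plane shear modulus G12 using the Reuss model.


1/G12 = Vf/Gf + (1-Vf)/Gm = 0.68/51 + 0.32/5
G12 = 12.93 GPa

12.93 GPa


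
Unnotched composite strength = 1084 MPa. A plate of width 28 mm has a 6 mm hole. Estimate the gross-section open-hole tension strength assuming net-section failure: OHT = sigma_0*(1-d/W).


OHT = sigma_0*(1-d/W) = 1084*(1-6/28) = 851.7 MPa

851.7 MPa


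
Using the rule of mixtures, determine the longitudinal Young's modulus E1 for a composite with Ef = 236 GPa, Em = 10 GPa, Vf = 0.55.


E1 = Ef*Vf + Em*(1-Vf) = 236*0.55 + 10*0.45 = 134.3 GPa

134.3 GPa


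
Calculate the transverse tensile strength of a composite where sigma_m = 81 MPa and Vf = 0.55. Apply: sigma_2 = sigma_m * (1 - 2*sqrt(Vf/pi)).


factor = 1 - 2*sqrt(0.55/pi) = 0.1632
sigma_2 = 81 * 0.1632 = 13.22 MPa

13.22 MPa


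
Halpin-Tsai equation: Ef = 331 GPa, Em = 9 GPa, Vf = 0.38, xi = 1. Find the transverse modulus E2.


eta = (Ef/Em - 1)/(Ef/Em + xi) = (36.7778 - 1)/(36.7778 + 1) = 0.9471
E2 = Em*(1+xi*eta*Vf)/(1-eta*Vf) = 19.12 GPa

19.12 GPa


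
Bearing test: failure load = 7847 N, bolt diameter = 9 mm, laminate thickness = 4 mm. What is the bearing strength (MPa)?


sigma_br = F/(d*h) = 7847/(9*4) = 218.0 MPa

218.0 MPa


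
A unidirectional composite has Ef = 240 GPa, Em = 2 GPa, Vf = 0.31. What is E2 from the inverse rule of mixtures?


1/E2 = Vf/Ef + (1-Vf)/Em = 0.31/240 + 0.69/2
E2 = 2.89 GPa

2.89 GPa


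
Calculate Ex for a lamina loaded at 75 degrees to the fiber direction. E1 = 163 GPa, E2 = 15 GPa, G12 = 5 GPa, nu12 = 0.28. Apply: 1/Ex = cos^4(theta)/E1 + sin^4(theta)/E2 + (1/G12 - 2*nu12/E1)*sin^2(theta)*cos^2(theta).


cos^4(75) = 0.004487, sin^4(75) = 0.870513, sin^2(75)*cos^2(75) = 0.0625
1/G12 - 2*nu12/E1 = 1/5 - 2*0.28/163 = 0.196564 GPa^-1
1/Ex = 0.004487/163 + 0.870513/15 + 0.196564*0.0625 = 0.070347 GPa^-1
Ex = 14.22 GPa

14.22 GPa


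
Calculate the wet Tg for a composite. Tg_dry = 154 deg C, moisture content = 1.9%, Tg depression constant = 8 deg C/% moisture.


Tg_wet = Tg_dry - k*moisture = 154 - 8*1.9 = 138.8 deg C

138.8 deg C


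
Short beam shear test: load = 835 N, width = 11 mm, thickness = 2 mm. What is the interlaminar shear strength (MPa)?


ILSS = 3F/(4bh) = 3*835/(4*11*2) = 28.47 MPa

28.47 MPa


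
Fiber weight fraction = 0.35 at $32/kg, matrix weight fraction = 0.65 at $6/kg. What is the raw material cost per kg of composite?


Cost = cost_f*Wf + cost_m*Wm = 32*0.35 + 6*0.65 = $15.1/kg

$15.1/kg


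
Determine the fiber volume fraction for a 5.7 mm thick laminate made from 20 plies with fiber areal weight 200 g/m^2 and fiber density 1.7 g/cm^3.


Vf = n * FAW / (rho_f * h * 1000) = 20 * 200 / (1.7 * 5.7 * 1000) = 0.4128

0.4128


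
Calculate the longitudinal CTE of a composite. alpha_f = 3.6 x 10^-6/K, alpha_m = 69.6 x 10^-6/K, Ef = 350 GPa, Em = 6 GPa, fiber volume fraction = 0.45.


E1 = Ef*Vf + Em*(1-Vf) = 160.8
alpha_1 = (alpha_f*Ef*Vf + alpha_m*Em*(1-Vf))/E1 = 4.95 x 10^-6/K

4.95 x 10^-6/K


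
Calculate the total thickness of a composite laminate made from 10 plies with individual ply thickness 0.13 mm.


h = n * t_ply = 10 * 0.13 = 1.3 mm

1.3 mm


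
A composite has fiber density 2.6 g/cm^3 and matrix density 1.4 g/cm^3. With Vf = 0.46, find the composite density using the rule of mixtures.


rho_c = rho_f*Vf + rho_m*(1-Vf) = 2.6*0.46 + 1.4*0.54 = 1.952 g/cm^3

1.952 g/cm^3


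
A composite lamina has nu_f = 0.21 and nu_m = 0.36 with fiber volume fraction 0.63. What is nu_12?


nu_12 = nu_f*Vf + nu_m*(1-Vf) = 0.21*0.63 + 0.36*0.37 = 0.2655

0.2655


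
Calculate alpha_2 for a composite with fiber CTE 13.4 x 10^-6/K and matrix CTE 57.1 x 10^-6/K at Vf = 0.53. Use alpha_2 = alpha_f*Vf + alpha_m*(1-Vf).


alpha_2 = alpha_f*Vf + alpha_m*(1-Vf) = 13.4*0.53 + 57.1*0.47 = 33.9 x 10^-6/K

33.9 x 10^-6/K


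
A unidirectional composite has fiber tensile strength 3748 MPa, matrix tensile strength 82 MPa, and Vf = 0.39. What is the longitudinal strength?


sigma_1 = sigma_f*Vf + sigma_m*(1-Vf) = 3748*0.39 + 82*0.61 = 1511.7 MPa

1511.7 MPa


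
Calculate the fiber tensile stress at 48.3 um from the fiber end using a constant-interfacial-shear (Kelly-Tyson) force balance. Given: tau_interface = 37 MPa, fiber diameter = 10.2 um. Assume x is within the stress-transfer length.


Force balance: sigma_f * (pi*d^2/4) = tau * (pi*d) * x  ->  sigma_f = 4 * tau * x / d
sigma_f = 4 * 37 * 48.3 / 10.2 = 700.8 MPa

700.8 MPa


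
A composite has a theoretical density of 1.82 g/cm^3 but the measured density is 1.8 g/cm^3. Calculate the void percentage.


Void% = (rho_theo - rho_actual)/rho_theo * 100 = (1.82 - 1.8)/1.82 * 100 = 1.1%

1.1%


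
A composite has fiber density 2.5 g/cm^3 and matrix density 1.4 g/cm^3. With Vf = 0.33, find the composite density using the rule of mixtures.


rho_c = rho_f*Vf + rho_m*(1-Vf) = 2.5*0.33 + 1.4*0.67 = 1.763 g/cm^3

1.763 g/cm^3


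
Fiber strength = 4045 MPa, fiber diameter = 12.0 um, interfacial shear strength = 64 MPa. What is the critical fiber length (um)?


Lc = sigma_f * d / (2 * tau_i) = 4045 * 12.0 / (2 * 64) = 379.2 um

379.2 um


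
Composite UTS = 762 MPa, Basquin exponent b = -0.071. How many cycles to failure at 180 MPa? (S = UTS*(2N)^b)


N = 0.5 * (S/UTS)^(1/b) = 0.5 * (180/762)^(1/-0.071) = 3.3534e+08 cycles

3.3534e+08 cycles


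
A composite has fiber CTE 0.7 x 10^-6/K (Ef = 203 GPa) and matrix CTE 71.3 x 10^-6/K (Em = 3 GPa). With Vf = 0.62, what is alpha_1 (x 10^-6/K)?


E1 = Ef*Vf + Em*(1-Vf) = 127.0
alpha_1 = (alpha_f*Ef*Vf + alpha_m*Em*(1-Vf))/E1 = 1.33 x 10^-6/K

1.33 x 10^-6/K


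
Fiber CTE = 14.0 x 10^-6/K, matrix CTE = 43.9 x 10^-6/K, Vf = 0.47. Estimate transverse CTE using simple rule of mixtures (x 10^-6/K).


alpha_2 = alpha_f*Vf + alpha_m*(1-Vf) = 14.0*0.47 + 43.9*0.53 = 29.8 x 10^-6/K

29.8 x 10^-6/K


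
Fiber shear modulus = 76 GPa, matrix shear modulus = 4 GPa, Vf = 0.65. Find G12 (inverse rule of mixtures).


1/G12 = Vf/Gf + (1-Vf)/Gm = 0.65/76 + 0.35/4
G12 = 10.41 GPa

10.41 GPa


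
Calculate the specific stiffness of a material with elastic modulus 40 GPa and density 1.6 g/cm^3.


Specific stiffness = E/rho = 40/1.6 = 25.0 GPa/(g/cm^3)

25.0 GPa/(g/cm^3)


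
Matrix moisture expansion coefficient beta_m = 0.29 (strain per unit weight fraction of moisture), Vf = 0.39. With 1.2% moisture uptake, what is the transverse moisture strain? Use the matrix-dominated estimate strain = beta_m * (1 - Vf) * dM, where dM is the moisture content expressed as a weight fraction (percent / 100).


dM = 1.2/100 = 0.012
strain = beta_m * (1-Vf) * dM = 0.29 * 0.61 * 0.012 = 0.0021228

0.0021228


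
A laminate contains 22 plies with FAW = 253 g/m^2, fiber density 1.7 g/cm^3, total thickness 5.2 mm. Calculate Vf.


Vf = n * FAW / (rho_f * h * 1000) = 22 * 253 / (1.7 * 5.2 * 1000) = 0.6296

0.6296


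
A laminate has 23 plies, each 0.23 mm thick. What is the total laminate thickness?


h = n * t_ply = 23 * 0.23 = 5.29 mm

5.29 mm


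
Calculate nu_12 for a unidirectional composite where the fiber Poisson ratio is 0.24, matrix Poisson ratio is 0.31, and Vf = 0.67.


nu_12 = nu_f*Vf + nu_m*(1-Vf) = 0.24*0.67 + 0.31*0.33 = 0.2631

0.2631


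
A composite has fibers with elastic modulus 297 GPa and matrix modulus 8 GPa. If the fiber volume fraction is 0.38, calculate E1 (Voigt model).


E1 = Ef*Vf + Em*(1-Vf) = 297*0.38 + 8*0.62 = 117.82 GPa

117.82 GPa


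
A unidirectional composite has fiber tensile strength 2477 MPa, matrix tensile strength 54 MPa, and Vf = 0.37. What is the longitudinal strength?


sigma_1 = sigma_f*Vf + sigma_m*(1-Vf) = 2477*0.37 + 54*0.63 = 950.5 MPa

950.5 MPa


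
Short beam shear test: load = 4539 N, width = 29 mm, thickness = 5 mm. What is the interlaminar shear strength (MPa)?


ILSS = 3F/(4bh) = 3*4539/(4*29*5) = 23.48 MPa

23.48 MPa


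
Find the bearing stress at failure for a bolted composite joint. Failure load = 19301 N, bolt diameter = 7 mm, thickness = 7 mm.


sigma_br = F/(d*h) = 19301/(7*7) = 393.9 MPa

393.9 MPa


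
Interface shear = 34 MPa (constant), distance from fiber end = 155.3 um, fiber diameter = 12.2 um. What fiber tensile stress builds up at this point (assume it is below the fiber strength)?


Force balance: sigma_f * (pi*d^2/4) = tau * (pi*d) * x  ->  sigma_f = 4 * tau * x / d
sigma_f = 4 * 34 * 155.3 / 12.2 = 1731.2 MPa

1731.2 MPa


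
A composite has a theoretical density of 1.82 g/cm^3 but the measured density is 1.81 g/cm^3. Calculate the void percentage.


Void% = (rho_theo - rho_actual)/rho_theo * 100 = (1.82 - 1.81)/1.82 * 100 = 0.55%

0.55%


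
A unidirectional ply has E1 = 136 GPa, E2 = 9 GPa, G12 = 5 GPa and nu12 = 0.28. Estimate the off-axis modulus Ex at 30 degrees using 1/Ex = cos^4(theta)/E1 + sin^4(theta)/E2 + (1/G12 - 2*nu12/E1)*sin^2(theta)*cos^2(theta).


cos^4(30) = 0.5625, sin^4(30) = 0.0625, sin^2(30)*cos^2(30) = 0.1875
1/G12 - 2*nu12/E1 = 1/5 - 2*0.28/136 = 0.195882 GPa^-1
1/Ex = 0.5625/136 + 0.0625/9 + 0.195882*0.1875 = 0.0478084 GPa^-1
Ex = 20.92 GPa

20.92 GPa


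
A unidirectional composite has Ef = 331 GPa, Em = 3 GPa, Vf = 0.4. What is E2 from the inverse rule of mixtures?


1/E2 = Vf/Ef + (1-Vf)/Em = 0.4/331 + 0.6/3
E2 = 4.97 GPa

4.97 GPa


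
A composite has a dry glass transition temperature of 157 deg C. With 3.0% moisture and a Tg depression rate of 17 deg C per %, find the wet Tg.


Tg_wet = Tg_dry - k*moisture = 157 - 17*3.0 = 106.0 deg C

106.0 deg C


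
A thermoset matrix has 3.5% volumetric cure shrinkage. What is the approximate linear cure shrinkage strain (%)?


Linear shrinkage ≈ vol_shrink/3 = 3.5/3 = 1.167%

1.167%


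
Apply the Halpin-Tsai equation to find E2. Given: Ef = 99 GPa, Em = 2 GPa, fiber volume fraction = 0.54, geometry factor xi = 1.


eta = (Ef/Em - 1)/(Ef/Em + xi) = (49.5 - 1)/(49.5 + 1) = 0.9604
E2 = Em*(1+xi*eta*Vf)/(1-eta*Vf) = 6.31 GPa

6.31 GPa


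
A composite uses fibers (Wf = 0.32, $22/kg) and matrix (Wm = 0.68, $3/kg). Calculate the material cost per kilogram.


Cost = cost_f*Wf + cost_m*Wm = 22*0.32 + 3*0.68 = $9.08/kg

$9.08/kg


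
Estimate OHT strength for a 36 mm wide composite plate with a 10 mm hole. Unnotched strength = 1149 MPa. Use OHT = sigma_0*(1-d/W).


OHT = sigma_0*(1-d/W) = 1149*(1-10/36) = 829.8 MPa

829.8 MPa


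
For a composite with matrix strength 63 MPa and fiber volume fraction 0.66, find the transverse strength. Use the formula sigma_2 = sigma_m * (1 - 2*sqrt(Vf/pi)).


factor = 1 - 2*sqrt(0.66/pi) = 0.0833
sigma_2 = 63 * 0.0833 = 5.25 MPa

5.25 MPa


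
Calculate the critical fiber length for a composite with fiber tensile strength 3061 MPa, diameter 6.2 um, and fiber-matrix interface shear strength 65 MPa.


Lc = sigma_f * d / (2 * tau_i) = 3061 * 6.2 / (2 * 65) = 146.0 um

146.0 um


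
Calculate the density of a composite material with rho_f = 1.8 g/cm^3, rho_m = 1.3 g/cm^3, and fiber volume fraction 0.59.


rho_c = rho_f*Vf + rho_m*(1-Vf) = 1.8*0.59 + 1.3*0.41 = 1.595 g/cm^3

1.595 g/cm^3


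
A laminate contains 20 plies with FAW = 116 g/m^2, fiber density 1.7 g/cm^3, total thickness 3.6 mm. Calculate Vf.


Vf = n * FAW / (rho_f * h * 1000) = 20 * 116 / (1.7 * 3.6 * 1000) = 0.3791

0.3791


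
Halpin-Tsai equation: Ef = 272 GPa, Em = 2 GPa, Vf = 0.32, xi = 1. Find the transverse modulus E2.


eta = (Ef/Em - 1)/(Ef/Em + xi) = (136.0 - 1)/(136.0 + 1) = 0.9854
E2 = Em*(1+xi*eta*Vf)/(1-eta*Vf) = 3.84 GPa

3.84 GPa


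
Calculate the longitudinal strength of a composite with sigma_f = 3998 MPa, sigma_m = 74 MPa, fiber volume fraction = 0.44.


sigma_1 = sigma_f*Vf + sigma_m*(1-Vf) = 3998*0.44 + 74*0.56 = 1800.6 MPa

1800.6 MPa


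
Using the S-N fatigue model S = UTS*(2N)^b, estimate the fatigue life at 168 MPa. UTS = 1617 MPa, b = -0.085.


N = 0.5 * (S/UTS)^(1/b) = 0.5 * (168/1617)^(1/-0.085) = 1.8552e+11 cycles

1.8552e+11 cycles


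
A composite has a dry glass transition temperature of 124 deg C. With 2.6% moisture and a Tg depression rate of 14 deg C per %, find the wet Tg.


Tg_wet = Tg_dry - k*moisture = 124 - 14*2.6 = 87.6 deg C

87.6 deg C


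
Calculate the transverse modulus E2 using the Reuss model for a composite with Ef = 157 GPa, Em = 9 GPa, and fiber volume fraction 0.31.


1/E2 = Vf/Ef + (1-Vf)/Em = 0.31/157 + 0.69/9
E2 = 12.72 GPa

12.72 GPa


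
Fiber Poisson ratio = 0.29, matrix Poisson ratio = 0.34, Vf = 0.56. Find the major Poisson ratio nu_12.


nu_12 = nu_f*Vf + nu_m*(1-Vf) = 0.29*0.56 + 0.34*0.44 = 0.312

0.312


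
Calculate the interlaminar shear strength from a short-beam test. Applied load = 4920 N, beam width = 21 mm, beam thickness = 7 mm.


ILSS = 3F/(4bh) = 3*4920/(4*21*7) = 25.1 MPa

25.1 MPa


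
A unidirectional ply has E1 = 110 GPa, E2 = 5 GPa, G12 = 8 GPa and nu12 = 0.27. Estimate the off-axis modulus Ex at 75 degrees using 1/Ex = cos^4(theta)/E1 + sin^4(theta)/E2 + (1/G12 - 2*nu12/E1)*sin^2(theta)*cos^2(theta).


cos^4(75) = 0.004487, sin^4(75) = 0.870513, sin^2(75)*cos^2(75) = 0.0625
1/G12 - 2*nu12/E1 = 1/8 - 2*0.27/110 = 0.120091 GPa^-1
1/Ex = 0.004487/110 + 0.870513/5 + 0.120091*0.0625 = 0.181649 GPa^-1
Ex = 5.51 GPa

5.51 GPa


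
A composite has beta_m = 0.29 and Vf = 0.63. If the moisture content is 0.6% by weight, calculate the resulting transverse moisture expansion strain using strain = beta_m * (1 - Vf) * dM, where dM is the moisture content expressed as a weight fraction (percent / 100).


dM = 0.6/100 = 0.006
strain = beta_m * (1-Vf) * dM = 0.29 * 0.37 * 0.006 = 0.0006438

0.0006438


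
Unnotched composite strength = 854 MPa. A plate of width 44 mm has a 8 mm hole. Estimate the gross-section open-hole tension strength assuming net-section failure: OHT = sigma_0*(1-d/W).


OHT = sigma_0*(1-d/W) = 854*(1-8/44) = 698.7 MPa

698.7 MPa


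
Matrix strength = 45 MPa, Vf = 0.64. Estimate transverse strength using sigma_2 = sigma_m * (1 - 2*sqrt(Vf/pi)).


factor = 1 - 2*sqrt(0.64/pi) = 0.0973
sigma_2 = 45 * 0.0973 = 4.38 MPa

4.38 MPa


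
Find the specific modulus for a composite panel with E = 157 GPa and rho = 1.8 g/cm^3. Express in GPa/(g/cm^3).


Specific stiffness = E/rho = 157/1.8 = 87.2 GPa/(g/cm^3)

87.2 GPa/(g/cm^3)


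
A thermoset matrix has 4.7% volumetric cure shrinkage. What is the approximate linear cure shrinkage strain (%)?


Linear shrinkage ≈ vol_shrink/3 = 4.7/3 = 1.567%

1.567%


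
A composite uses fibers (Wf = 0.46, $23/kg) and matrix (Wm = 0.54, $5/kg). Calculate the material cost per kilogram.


Cost = cost_f*Wf + cost_m*Wm = 23*0.46 + 5*0.54 = $13.28/kg

$13.28/kg


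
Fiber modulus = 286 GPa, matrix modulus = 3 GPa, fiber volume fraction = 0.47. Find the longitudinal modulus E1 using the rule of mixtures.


E1 = Ef*Vf + Em*(1-Vf) = 286*0.47 + 3*0.53 = 136.01 GPa

136.01 GPa


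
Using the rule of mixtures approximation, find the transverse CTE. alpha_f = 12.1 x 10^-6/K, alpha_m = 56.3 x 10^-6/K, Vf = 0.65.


alpha_2 = alpha_f*Vf + alpha_m*(1-Vf) = 12.1*0.65 + 56.3*0.35 = 27.6 x 10^-6/K

27.6 x 10^-6/K


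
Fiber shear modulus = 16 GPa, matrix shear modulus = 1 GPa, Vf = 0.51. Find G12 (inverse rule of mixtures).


1/G12 = Vf/Gf + (1-Vf)/Gm = 0.51/16 + 0.49/1
G12 = 1.92 GPa

1.92 GPa


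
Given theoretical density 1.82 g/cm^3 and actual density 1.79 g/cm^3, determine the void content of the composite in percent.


Void% = (rho_theo - rho_actual)/rho_theo * 100 = (1.82 - 1.79)/1.82 * 100 = 1.65%

1.65%


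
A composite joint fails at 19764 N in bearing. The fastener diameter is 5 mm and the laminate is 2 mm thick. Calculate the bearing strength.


sigma_br = F/(d*h) = 19764/(5*2) = 1976.4 MPa

1976.4 MPa


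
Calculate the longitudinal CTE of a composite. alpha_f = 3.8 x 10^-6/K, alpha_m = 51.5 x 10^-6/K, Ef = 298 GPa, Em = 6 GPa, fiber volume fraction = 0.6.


E1 = Ef*Vf + Em*(1-Vf) = 181.2
alpha_1 = (alpha_f*Ef*Vf + alpha_m*Em*(1-Vf))/E1 = 4.43 x 10^-6/K

4.43 x 10^-6/K


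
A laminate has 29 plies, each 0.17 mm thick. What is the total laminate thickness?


h = n * t_ply = 29 * 0.17 = 4.93 mm

4.93 mm


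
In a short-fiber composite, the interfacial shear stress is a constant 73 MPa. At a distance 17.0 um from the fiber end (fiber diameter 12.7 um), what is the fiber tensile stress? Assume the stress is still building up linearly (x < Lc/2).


Force balance: sigma_f * (pi*d^2/4) = tau * (pi*d) * x  ->  sigma_f = 4 * tau * x / d
sigma_f = 4 * 73 * 17.0 / 12.7 = 390.9 MPa

390.9 MPa


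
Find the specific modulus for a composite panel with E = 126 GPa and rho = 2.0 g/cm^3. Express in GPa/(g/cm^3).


Specific stiffness = E/rho = 126/2.0 = 63.0 GPa/(g/cm^3)

63.0 GPa/(g/cm^3)


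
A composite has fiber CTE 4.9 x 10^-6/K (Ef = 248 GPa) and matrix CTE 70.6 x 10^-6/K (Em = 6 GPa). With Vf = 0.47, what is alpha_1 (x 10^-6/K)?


E1 = Ef*Vf + Em*(1-Vf) = 119.74
alpha_1 = (alpha_f*Ef*Vf + alpha_m*Em*(1-Vf))/E1 = 6.64 x 10^-6/K

6.64 x 10^-6/K


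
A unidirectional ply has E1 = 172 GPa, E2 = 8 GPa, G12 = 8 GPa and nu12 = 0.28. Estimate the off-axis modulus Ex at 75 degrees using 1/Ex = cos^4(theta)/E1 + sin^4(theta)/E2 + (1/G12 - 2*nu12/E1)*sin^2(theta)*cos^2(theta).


cos^4(75) = 0.004487, sin^4(75) = 0.870513, sin^2(75)*cos^2(75) = 0.0625
1/G12 - 2*nu12/E1 = 1/8 - 2*0.28/172 = 0.121744 GPa^-1
1/Ex = 0.004487/172 + 0.870513/8 + 0.121744*0.0625 = 0.1164492 GPa^-1
Ex = 8.59 GPa

8.59 GPa


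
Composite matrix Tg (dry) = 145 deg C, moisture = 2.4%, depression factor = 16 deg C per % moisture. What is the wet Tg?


Tg_wet = Tg_dry - k*moisture = 145 - 16*2.4 = 106.6 deg C

106.6 deg C


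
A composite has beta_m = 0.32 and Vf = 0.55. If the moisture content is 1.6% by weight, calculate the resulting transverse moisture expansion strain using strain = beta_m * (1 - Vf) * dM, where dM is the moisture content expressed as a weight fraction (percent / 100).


dM = 1.6/100 = 0.016
strain = beta_m * (1-Vf) * dM = 0.32 * 0.45 * 0.016 = 0.002304

0.002304


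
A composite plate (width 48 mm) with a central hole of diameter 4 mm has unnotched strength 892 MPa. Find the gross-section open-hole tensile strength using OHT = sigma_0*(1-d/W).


OHT = sigma_0*(1-d/W) = 892*(1-4/48) = 817.7 MPa

817.7 MPa


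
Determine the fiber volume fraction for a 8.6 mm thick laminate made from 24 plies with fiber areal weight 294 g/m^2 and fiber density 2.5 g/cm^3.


Vf = n * FAW / (rho_f * h * 1000) = 24 * 294 / (2.5 * 8.6 * 1000) = 0.3282

0.3282


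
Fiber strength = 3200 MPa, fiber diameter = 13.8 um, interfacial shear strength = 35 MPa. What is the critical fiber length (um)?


Lc = sigma_f * d / (2 * tau_i) = 3200 * 13.8 / (2 * 35) = 630.9 um

630.9 um


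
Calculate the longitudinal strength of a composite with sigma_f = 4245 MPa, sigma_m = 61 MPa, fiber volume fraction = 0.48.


sigma_1 = sigma_f*Vf + sigma_m*(1-Vf) = 4245*0.48 + 61*0.52 = 2069.3 MPa

2069.3 MPa


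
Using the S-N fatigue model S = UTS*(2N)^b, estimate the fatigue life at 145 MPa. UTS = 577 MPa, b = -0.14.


N = 0.5 * (S/UTS)^(1/b) = 0.5 * (145/577)^(1/-0.14) = 9623.0227 cycles

9623.0227 cycles


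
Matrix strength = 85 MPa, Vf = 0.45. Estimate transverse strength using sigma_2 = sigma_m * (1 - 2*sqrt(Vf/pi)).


factor = 1 - 2*sqrt(0.45/pi) = 0.2431
sigma_2 = 85 * 0.2431 = 20.66 MPa

20.66 MPa


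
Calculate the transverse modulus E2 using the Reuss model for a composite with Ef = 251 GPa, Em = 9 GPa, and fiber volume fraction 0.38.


1/E2 = Vf/Ef + (1-Vf)/Em = 0.38/251 + 0.62/9
E2 = 14.2 GPa

14.2 GPa


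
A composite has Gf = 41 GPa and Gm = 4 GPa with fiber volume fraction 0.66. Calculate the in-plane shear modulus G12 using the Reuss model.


1/G12 = Vf/Gf + (1-Vf)/Gm = 0.66/41 + 0.34/4
G12 = 9.89 GPa

9.89 GPa


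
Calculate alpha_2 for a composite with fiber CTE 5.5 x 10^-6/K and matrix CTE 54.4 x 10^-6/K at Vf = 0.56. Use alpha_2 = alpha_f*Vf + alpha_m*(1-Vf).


alpha_2 = alpha_f*Vf + alpha_m*(1-Vf) = 5.5*0.56 + 54.4*0.44 = 27.0 x 10^-6/K

27.0 x 10^-6/K


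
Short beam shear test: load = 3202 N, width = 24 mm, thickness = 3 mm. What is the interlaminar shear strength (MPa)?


ILSS = 3F/(4bh) = 3*3202/(4*24*3) = 33.35 MPa

33.35 MPa


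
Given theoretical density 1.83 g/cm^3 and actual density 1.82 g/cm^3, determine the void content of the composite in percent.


Void% = (rho_theo - rho_actual)/rho_theo * 100 = (1.83 - 1.82)/1.83 * 100 = 0.55%

0.55%


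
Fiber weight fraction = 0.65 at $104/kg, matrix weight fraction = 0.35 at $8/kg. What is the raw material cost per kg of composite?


Cost = cost_f*Wf + cost_m*Wm = 104*0.65 + 8*0.35 = $70.4/kg

$70.4/kg


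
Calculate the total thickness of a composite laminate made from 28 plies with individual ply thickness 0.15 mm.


h = n * t_ply = 28 * 0.15 = 4.2 mm

4.2 mm


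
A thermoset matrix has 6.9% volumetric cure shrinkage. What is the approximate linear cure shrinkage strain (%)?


Linear shrinkage ≈ vol_shrink/3 = 6.9/3 = 2.3%

2.3%


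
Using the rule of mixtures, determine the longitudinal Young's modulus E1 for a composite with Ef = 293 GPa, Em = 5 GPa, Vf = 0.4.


E1 = Ef*Vf + Em*(1-Vf) = 293*0.4 + 5*0.6 = 120.2 GPa

120.2 GPa


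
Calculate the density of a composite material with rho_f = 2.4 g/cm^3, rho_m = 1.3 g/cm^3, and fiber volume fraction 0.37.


rho_c = rho_f*Vf + rho_m*(1-Vf) = 2.4*0.37 + 1.3*0.63 = 1.707 g/cm^3

1.707 g/cm^3


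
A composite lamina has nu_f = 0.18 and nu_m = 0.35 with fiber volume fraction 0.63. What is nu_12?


nu_12 = nu_f*Vf + nu_m*(1-Vf) = 0.18*0.63 + 0.35*0.37 = 0.2429

0.2429


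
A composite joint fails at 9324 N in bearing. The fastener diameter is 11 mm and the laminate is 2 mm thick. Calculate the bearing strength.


sigma_br = F/(d*h) = 9324/(11*2) = 423.8 MPa

423.8 MPa


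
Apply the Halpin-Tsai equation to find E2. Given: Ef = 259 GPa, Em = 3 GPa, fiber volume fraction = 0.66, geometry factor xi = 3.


eta = (Ef/Em - 1)/(Ef/Em + xi) = (86.3333 - 1)/(86.3333 + 3) = 0.9552
E2 = Em*(1+xi*eta*Vf)/(1-eta*Vf) = 23.47 GPa

23.47 GPa


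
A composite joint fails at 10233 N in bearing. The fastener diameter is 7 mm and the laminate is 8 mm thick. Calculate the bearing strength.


sigma_br = F/(d*h) = 10233/(7*8) = 182.7 MPa

182.7 MPa


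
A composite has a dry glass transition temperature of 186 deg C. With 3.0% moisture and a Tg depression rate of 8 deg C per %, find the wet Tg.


Tg_wet = Tg_dry - k*moisture = 186 - 8*3.0 = 162.0 deg C

162.0 deg C


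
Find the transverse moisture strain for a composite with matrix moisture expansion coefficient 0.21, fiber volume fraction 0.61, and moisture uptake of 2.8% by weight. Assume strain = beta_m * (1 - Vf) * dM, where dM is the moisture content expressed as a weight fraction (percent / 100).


dM = 2.8/100 = 0.028
strain = beta_m * (1-Vf) * dM = 0.21 * 0.39 * 0.028 = 0.0022932

0.0022932


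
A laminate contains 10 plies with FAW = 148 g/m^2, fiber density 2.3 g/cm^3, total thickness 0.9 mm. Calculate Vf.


Vf = n * FAW / (rho_f * h * 1000) = 10 * 148 / (2.3 * 0.9 * 1000) = 0.715

0.715


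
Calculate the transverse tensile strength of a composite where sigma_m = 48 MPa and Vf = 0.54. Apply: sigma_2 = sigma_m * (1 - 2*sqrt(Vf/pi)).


factor = 1 - 2*sqrt(0.54/pi) = 0.1708
sigma_2 = 48 * 0.1708 = 8.2 MPa

8.2 MPa


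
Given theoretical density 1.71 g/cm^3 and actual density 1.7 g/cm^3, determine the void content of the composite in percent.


Void% = (rho_theo - rho_actual)/rho_theo * 100 = (1.71 - 1.7)/1.71 * 100 = 0.58%

0.58%


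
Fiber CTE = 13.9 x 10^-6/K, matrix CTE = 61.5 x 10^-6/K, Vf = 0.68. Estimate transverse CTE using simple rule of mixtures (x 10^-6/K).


alpha_2 = alpha_f*Vf + alpha_m*(1-Vf) = 13.9*0.68 + 61.5*0.32 = 29.1 x 10^-6/K

29.1 x 10^-6/K


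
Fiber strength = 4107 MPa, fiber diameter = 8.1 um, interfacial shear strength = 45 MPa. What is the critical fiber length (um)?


Lc = sigma_f * d / (2 * tau_i) = 4107 * 8.1 / (2 * 45) = 369.6 um

369.6 um


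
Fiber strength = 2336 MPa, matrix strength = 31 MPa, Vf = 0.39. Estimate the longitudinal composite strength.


sigma_1 = sigma_f*Vf + sigma_m*(1-Vf) = 2336*0.39 + 31*0.61 = 930.0 MPa

930.0 MPa


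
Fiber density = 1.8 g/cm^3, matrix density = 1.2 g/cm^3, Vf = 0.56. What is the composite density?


rho_c = rho_f*Vf + rho_m*(1-Vf) = 1.8*0.56 + 1.2*0.44 = 1.536 g/cm^3

1.536 g/cm^3


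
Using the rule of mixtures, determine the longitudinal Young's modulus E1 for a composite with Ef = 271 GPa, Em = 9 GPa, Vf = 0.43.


E1 = Ef*Vf + Em*(1-Vf) = 271*0.43 + 9*0.57 = 121.66 GPa

121.66 GPa


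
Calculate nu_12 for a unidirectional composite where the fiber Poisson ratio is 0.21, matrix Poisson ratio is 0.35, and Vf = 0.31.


nu_12 = nu_f*Vf + nu_m*(1-Vf) = 0.21*0.31 + 0.35*0.69 = 0.3066

0.3066


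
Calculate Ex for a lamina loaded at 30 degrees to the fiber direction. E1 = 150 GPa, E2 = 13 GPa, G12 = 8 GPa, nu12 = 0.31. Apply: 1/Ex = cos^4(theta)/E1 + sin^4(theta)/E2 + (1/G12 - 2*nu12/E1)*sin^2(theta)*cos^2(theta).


cos^4(30) = 0.5625, sin^4(30) = 0.0625, sin^2(30)*cos^2(30) = 0.1875
1/G12 - 2*nu12/E1 = 1/8 - 2*0.31/150 = 0.120867 GPa^-1
1/Ex = 0.5625/150 + 0.0625/13 + 0.120867*0.1875 = 0.0312202 GPa^-1
Ex = 32.03 GPa

32.03 GPa


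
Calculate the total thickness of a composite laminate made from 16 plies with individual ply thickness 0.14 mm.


h = n * t_ply = 16 * 0.14 = 2.24 mm

2.24 mm


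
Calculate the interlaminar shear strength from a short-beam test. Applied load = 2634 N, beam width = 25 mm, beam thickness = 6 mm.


ILSS = 3F/(4bh) = 3*2634/(4*25*6) = 13.17 MPa

13.17 MPa


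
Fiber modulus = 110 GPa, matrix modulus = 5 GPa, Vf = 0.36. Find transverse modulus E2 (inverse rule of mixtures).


1/E2 = Vf/Ef + (1-Vf)/Em = 0.36/110 + 0.64/5
E2 = 7.62 GPa

7.62 GPa


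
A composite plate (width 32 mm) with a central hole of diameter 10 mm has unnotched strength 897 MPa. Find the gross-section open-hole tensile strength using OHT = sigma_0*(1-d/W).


OHT = sigma_0*(1-d/W) = 897*(1-10/32) = 616.7 MPa

616.7 MPa


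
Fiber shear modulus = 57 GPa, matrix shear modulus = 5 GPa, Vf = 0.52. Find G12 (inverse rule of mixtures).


1/G12 = Vf/Gf + (1-Vf)/Gm = 0.52/57 + 0.48/5
G12 = 9.51 GPa

9.51 GPa


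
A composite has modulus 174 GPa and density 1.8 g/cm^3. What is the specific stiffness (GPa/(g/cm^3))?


Specific stiffness = E/rho = 174/1.8 = 96.7 GPa/(g/cm^3)

96.7 GPa/(g/cm^3)
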